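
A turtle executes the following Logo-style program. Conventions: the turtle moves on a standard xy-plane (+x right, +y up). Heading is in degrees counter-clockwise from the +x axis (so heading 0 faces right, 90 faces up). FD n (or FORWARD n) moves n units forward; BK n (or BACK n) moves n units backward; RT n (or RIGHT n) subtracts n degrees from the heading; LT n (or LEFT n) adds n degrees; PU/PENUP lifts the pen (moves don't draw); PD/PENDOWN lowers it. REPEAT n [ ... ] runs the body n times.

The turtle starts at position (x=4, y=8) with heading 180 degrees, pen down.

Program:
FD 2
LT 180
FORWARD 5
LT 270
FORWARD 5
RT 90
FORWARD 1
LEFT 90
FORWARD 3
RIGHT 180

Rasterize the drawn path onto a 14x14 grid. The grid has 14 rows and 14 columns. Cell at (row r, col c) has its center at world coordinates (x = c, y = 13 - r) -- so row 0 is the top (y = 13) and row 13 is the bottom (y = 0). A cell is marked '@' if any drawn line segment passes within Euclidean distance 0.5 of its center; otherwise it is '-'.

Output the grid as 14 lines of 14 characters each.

Answer: --------------
--------------
--------------
--------------
--------------
--@@@@@@------
-------@------
-------@------
-------@------
-------@------
------@@------
------@-------
------@-------
------@-------

Derivation:
Segment 0: (4,8) -> (2,8)
Segment 1: (2,8) -> (7,8)
Segment 2: (7,8) -> (7,3)
Segment 3: (7,3) -> (6,3)
Segment 4: (6,3) -> (6,-0)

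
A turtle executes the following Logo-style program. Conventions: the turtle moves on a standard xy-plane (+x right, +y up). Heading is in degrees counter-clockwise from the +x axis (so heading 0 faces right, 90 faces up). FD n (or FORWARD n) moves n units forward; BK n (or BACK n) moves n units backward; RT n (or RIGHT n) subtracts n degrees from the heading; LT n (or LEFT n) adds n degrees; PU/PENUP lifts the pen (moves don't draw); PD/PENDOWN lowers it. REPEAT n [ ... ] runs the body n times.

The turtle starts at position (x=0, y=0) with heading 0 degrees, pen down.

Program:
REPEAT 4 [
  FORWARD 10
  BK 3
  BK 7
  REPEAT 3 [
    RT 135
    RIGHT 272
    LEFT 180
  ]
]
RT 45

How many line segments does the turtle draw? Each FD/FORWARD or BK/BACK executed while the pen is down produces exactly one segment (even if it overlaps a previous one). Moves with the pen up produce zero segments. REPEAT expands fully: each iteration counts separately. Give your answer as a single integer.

Answer: 12

Derivation:
Executing turtle program step by step:
Start: pos=(0,0), heading=0, pen down
REPEAT 4 [
  -- iteration 1/4 --
  FD 10: (0,0) -> (10,0) [heading=0, draw]
  BK 3: (10,0) -> (7,0) [heading=0, draw]
  BK 7: (7,0) -> (0,0) [heading=0, draw]
  REPEAT 3 [
    -- iteration 1/3 --
    RT 135: heading 0 -> 225
    RT 272: heading 225 -> 313
    LT 180: heading 313 -> 133
    -- iteration 2/3 --
    RT 135: heading 133 -> 358
    RT 272: heading 358 -> 86
    LT 180: heading 86 -> 266
    -- iteration 3/3 --
    RT 135: heading 266 -> 131
    RT 272: heading 131 -> 219
    LT 180: heading 219 -> 39
  ]
  -- iteration 2/4 --
  FD 10: (0,0) -> (7.771,6.293) [heading=39, draw]
  BK 3: (7.771,6.293) -> (5.44,4.405) [heading=39, draw]
  BK 7: (5.44,4.405) -> (0,0) [heading=39, draw]
  REPEAT 3 [
    -- iteration 1/3 --
    RT 135: heading 39 -> 264
    RT 272: heading 264 -> 352
    LT 180: heading 352 -> 172
    -- iteration 2/3 --
    RT 135: heading 172 -> 37
    RT 272: heading 37 -> 125
    LT 180: heading 125 -> 305
    -- iteration 3/3 --
    RT 135: heading 305 -> 170
    RT 272: heading 170 -> 258
    LT 180: heading 258 -> 78
  ]
  -- iteration 3/4 --
  FD 10: (0,0) -> (2.079,9.781) [heading=78, draw]
  BK 3: (2.079,9.781) -> (1.455,6.847) [heading=78, draw]
  BK 7: (1.455,6.847) -> (0,0) [heading=78, draw]
  REPEAT 3 [
    -- iteration 1/3 --
    RT 135: heading 78 -> 303
    RT 272: heading 303 -> 31
    LT 180: heading 31 -> 211
    -- iteration 2/3 --
    RT 135: heading 211 -> 76
    RT 272: heading 76 -> 164
    LT 180: heading 164 -> 344
    -- iteration 3/3 --
    RT 135: heading 344 -> 209
    RT 272: heading 209 -> 297
    LT 180: heading 297 -> 117
  ]
  -- iteration 4/4 --
  FD 10: (0,0) -> (-4.54,8.91) [heading=117, draw]
  BK 3: (-4.54,8.91) -> (-3.178,6.237) [heading=117, draw]
  BK 7: (-3.178,6.237) -> (0,0) [heading=117, draw]
  REPEAT 3 [
    -- iteration 1/3 --
    RT 135: heading 117 -> 342
    RT 272: heading 342 -> 70
    LT 180: heading 70 -> 250
    -- iteration 2/3 --
    RT 135: heading 250 -> 115
    RT 272: heading 115 -> 203
    LT 180: heading 203 -> 23
    -- iteration 3/3 --
    RT 135: heading 23 -> 248
    RT 272: heading 248 -> 336
    LT 180: heading 336 -> 156
  ]
]
RT 45: heading 156 -> 111
Final: pos=(0,0), heading=111, 12 segment(s) drawn
Segments drawn: 12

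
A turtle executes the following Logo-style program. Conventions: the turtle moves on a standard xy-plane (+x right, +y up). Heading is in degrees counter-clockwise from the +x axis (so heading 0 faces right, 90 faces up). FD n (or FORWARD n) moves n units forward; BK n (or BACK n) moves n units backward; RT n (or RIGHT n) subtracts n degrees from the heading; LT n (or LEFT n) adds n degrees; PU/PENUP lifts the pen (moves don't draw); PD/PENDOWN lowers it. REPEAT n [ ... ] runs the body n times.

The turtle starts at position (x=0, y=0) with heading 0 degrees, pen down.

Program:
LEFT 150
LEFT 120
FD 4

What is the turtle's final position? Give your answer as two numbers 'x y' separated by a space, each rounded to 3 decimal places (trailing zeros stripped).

Answer: 0 -4

Derivation:
Executing turtle program step by step:
Start: pos=(0,0), heading=0, pen down
LT 150: heading 0 -> 150
LT 120: heading 150 -> 270
FD 4: (0,0) -> (0,-4) [heading=270, draw]
Final: pos=(0,-4), heading=270, 1 segment(s) drawn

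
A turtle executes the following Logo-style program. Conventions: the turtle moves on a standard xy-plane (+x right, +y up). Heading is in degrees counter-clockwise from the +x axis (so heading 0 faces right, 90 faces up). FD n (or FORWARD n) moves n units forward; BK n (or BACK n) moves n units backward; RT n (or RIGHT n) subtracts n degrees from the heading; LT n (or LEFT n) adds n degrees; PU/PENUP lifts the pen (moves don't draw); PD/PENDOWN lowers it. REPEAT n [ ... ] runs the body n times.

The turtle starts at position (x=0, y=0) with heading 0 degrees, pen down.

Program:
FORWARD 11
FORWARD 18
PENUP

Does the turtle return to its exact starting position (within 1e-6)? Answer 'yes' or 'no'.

Answer: no

Derivation:
Executing turtle program step by step:
Start: pos=(0,0), heading=0, pen down
FD 11: (0,0) -> (11,0) [heading=0, draw]
FD 18: (11,0) -> (29,0) [heading=0, draw]
PU: pen up
Final: pos=(29,0), heading=0, 2 segment(s) drawn

Start position: (0, 0)
Final position: (29, 0)
Distance = 29; >= 1e-6 -> NOT closed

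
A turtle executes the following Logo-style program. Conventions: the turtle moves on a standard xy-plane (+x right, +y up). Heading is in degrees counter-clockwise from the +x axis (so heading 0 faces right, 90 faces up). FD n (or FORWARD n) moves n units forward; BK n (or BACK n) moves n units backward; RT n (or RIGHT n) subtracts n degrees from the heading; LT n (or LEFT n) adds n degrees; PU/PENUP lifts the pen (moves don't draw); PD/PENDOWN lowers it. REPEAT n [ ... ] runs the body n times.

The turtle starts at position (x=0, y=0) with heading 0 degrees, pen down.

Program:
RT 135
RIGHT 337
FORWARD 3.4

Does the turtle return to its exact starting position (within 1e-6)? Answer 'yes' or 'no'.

Answer: no

Derivation:
Executing turtle program step by step:
Start: pos=(0,0), heading=0, pen down
RT 135: heading 0 -> 225
RT 337: heading 225 -> 248
FD 3.4: (0,0) -> (-1.274,-3.152) [heading=248, draw]
Final: pos=(-1.274,-3.152), heading=248, 1 segment(s) drawn

Start position: (0, 0)
Final position: (-1.274, -3.152)
Distance = 3.4; >= 1e-6 -> NOT closed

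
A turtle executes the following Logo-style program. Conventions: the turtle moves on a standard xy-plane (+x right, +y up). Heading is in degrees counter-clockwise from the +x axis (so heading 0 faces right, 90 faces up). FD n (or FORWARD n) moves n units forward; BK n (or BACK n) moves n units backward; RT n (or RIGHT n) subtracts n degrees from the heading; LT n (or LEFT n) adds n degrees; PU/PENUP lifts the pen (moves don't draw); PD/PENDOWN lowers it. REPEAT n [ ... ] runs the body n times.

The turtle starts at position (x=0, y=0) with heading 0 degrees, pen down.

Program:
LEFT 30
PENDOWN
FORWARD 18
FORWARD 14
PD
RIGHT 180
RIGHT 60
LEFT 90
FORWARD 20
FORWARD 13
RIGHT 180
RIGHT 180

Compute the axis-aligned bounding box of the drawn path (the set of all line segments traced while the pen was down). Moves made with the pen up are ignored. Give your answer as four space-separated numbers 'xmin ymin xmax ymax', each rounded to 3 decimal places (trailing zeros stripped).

Answer: 0 -12.579 27.713 16

Derivation:
Executing turtle program step by step:
Start: pos=(0,0), heading=0, pen down
LT 30: heading 0 -> 30
PD: pen down
FD 18: (0,0) -> (15.588,9) [heading=30, draw]
FD 14: (15.588,9) -> (27.713,16) [heading=30, draw]
PD: pen down
RT 180: heading 30 -> 210
RT 60: heading 210 -> 150
LT 90: heading 150 -> 240
FD 20: (27.713,16) -> (17.713,-1.321) [heading=240, draw]
FD 13: (17.713,-1.321) -> (11.213,-12.579) [heading=240, draw]
RT 180: heading 240 -> 60
RT 180: heading 60 -> 240
Final: pos=(11.213,-12.579), heading=240, 4 segment(s) drawn

Segment endpoints: x in {0, 11.213, 15.588, 17.713, 27.713}, y in {-12.579, -1.321, 0, 9, 16}
xmin=0, ymin=-12.579, xmax=27.713, ymax=16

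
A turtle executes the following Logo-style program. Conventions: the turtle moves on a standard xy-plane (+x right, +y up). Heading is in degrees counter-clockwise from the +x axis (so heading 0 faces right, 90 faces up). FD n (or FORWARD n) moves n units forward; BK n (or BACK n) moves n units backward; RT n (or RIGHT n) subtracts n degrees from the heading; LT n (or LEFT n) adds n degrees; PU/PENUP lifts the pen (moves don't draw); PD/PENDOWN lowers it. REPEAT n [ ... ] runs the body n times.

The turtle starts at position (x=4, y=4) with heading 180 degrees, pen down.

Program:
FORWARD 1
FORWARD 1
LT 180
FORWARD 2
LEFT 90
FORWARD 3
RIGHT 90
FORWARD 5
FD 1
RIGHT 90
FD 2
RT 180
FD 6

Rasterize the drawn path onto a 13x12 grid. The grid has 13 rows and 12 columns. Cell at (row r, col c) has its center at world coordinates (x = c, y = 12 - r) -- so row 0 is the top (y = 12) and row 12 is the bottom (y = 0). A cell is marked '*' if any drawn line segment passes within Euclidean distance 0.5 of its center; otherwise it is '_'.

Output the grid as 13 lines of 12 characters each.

Answer: ____________
__________*_
__________*_
__________*_
__________*_
____*******_
____*_____*_
____*_____*_
__***_______
____________
____________
____________
____________

Derivation:
Segment 0: (4,4) -> (3,4)
Segment 1: (3,4) -> (2,4)
Segment 2: (2,4) -> (4,4)
Segment 3: (4,4) -> (4,7)
Segment 4: (4,7) -> (9,7)
Segment 5: (9,7) -> (10,7)
Segment 6: (10,7) -> (10,5)
Segment 7: (10,5) -> (10,11)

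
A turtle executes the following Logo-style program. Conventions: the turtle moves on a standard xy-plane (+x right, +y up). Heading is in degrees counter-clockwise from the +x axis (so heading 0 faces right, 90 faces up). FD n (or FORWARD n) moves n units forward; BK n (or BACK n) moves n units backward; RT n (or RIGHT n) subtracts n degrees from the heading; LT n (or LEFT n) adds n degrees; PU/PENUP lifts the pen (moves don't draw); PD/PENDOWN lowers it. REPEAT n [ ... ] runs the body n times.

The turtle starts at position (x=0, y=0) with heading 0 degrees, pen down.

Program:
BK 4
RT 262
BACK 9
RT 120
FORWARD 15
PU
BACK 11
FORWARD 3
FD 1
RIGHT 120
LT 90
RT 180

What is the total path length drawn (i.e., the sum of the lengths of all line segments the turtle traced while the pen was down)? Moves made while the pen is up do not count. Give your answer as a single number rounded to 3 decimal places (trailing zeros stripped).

Executing turtle program step by step:
Start: pos=(0,0), heading=0, pen down
BK 4: (0,0) -> (-4,0) [heading=0, draw]
RT 262: heading 0 -> 98
BK 9: (-4,0) -> (-2.747,-8.912) [heading=98, draw]
RT 120: heading 98 -> 338
FD 15: (-2.747,-8.912) -> (11.16,-14.532) [heading=338, draw]
PU: pen up
BK 11: (11.16,-14.532) -> (0.961,-10.411) [heading=338, move]
FD 3: (0.961,-10.411) -> (3.743,-11.535) [heading=338, move]
FD 1: (3.743,-11.535) -> (4.67,-11.909) [heading=338, move]
RT 120: heading 338 -> 218
LT 90: heading 218 -> 308
RT 180: heading 308 -> 128
Final: pos=(4.67,-11.909), heading=128, 3 segment(s) drawn

Segment lengths:
  seg 1: (0,0) -> (-4,0), length = 4
  seg 2: (-4,0) -> (-2.747,-8.912), length = 9
  seg 3: (-2.747,-8.912) -> (11.16,-14.532), length = 15
Total = 28

Answer: 28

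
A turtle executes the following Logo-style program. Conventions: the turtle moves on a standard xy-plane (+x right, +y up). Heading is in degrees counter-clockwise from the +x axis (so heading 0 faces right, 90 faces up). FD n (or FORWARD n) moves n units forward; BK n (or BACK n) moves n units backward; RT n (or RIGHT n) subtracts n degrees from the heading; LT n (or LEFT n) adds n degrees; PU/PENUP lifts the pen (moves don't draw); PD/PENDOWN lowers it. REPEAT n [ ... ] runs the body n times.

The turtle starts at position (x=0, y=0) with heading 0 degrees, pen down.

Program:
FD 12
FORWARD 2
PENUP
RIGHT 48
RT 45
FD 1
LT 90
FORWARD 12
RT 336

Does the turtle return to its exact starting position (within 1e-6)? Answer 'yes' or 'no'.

Executing turtle program step by step:
Start: pos=(0,0), heading=0, pen down
FD 12: (0,0) -> (12,0) [heading=0, draw]
FD 2: (12,0) -> (14,0) [heading=0, draw]
PU: pen up
RT 48: heading 0 -> 312
RT 45: heading 312 -> 267
FD 1: (14,0) -> (13.948,-0.999) [heading=267, move]
LT 90: heading 267 -> 357
FD 12: (13.948,-0.999) -> (25.931,-1.627) [heading=357, move]
RT 336: heading 357 -> 21
Final: pos=(25.931,-1.627), heading=21, 2 segment(s) drawn

Start position: (0, 0)
Final position: (25.931, -1.627)
Distance = 25.982; >= 1e-6 -> NOT closed

Answer: no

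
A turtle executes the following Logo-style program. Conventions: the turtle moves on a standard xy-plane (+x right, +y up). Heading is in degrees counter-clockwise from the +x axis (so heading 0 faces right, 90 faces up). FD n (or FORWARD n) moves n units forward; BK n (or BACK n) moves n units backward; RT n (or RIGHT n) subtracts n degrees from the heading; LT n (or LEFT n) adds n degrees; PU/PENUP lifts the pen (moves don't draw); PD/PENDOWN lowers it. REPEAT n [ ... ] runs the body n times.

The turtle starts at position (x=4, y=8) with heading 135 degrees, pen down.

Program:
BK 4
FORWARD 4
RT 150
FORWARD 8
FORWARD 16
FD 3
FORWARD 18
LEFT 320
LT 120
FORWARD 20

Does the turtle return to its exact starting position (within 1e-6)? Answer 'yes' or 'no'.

Executing turtle program step by step:
Start: pos=(4,8), heading=135, pen down
BK 4: (4,8) -> (6.828,5.172) [heading=135, draw]
FD 4: (6.828,5.172) -> (4,8) [heading=135, draw]
RT 150: heading 135 -> 345
FD 8: (4,8) -> (11.727,5.929) [heading=345, draw]
FD 16: (11.727,5.929) -> (27.182,1.788) [heading=345, draw]
FD 3: (27.182,1.788) -> (30.08,1.012) [heading=345, draw]
FD 18: (30.08,1.012) -> (47.467,-3.647) [heading=345, draw]
LT 320: heading 345 -> 305
LT 120: heading 305 -> 65
FD 20: (47.467,-3.647) -> (55.919,14.479) [heading=65, draw]
Final: pos=(55.919,14.479), heading=65, 7 segment(s) drawn

Start position: (4, 8)
Final position: (55.919, 14.479)
Distance = 52.322; >= 1e-6 -> NOT closed

Answer: no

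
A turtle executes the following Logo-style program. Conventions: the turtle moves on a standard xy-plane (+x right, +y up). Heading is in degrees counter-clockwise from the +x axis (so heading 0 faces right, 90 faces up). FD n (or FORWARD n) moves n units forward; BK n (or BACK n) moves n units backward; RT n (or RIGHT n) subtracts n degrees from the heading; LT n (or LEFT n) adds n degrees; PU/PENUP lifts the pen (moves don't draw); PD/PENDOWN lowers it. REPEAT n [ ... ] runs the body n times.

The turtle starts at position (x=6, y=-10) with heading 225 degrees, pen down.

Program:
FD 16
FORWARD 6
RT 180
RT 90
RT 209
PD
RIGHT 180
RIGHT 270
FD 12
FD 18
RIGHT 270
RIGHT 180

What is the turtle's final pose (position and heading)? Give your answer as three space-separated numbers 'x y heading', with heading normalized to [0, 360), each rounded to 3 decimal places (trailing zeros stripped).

Answer: 19.282 -17.287 286

Derivation:
Executing turtle program step by step:
Start: pos=(6,-10), heading=225, pen down
FD 16: (6,-10) -> (-5.314,-21.314) [heading=225, draw]
FD 6: (-5.314,-21.314) -> (-9.556,-25.556) [heading=225, draw]
RT 180: heading 225 -> 45
RT 90: heading 45 -> 315
RT 209: heading 315 -> 106
PD: pen down
RT 180: heading 106 -> 286
RT 270: heading 286 -> 16
FD 12: (-9.556,-25.556) -> (1.979,-22.249) [heading=16, draw]
FD 18: (1.979,-22.249) -> (19.282,-17.287) [heading=16, draw]
RT 270: heading 16 -> 106
RT 180: heading 106 -> 286
Final: pos=(19.282,-17.287), heading=286, 4 segment(s) drawn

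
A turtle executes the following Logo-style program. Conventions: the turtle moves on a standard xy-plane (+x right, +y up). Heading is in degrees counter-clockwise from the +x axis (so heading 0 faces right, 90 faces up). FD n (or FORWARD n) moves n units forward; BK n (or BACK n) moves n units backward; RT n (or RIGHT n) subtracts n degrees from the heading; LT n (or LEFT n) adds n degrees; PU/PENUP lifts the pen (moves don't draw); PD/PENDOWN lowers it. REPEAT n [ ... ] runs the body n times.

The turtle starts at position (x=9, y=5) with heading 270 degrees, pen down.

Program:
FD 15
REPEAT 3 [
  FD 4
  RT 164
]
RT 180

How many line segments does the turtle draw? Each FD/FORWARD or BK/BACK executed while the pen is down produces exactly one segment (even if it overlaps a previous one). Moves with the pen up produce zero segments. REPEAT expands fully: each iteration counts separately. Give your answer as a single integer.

Answer: 4

Derivation:
Executing turtle program step by step:
Start: pos=(9,5), heading=270, pen down
FD 15: (9,5) -> (9,-10) [heading=270, draw]
REPEAT 3 [
  -- iteration 1/3 --
  FD 4: (9,-10) -> (9,-14) [heading=270, draw]
  RT 164: heading 270 -> 106
  -- iteration 2/3 --
  FD 4: (9,-14) -> (7.897,-10.155) [heading=106, draw]
  RT 164: heading 106 -> 302
  -- iteration 3/3 --
  FD 4: (7.897,-10.155) -> (10.017,-13.547) [heading=302, draw]
  RT 164: heading 302 -> 138
]
RT 180: heading 138 -> 318
Final: pos=(10.017,-13.547), heading=318, 4 segment(s) drawn
Segments drawn: 4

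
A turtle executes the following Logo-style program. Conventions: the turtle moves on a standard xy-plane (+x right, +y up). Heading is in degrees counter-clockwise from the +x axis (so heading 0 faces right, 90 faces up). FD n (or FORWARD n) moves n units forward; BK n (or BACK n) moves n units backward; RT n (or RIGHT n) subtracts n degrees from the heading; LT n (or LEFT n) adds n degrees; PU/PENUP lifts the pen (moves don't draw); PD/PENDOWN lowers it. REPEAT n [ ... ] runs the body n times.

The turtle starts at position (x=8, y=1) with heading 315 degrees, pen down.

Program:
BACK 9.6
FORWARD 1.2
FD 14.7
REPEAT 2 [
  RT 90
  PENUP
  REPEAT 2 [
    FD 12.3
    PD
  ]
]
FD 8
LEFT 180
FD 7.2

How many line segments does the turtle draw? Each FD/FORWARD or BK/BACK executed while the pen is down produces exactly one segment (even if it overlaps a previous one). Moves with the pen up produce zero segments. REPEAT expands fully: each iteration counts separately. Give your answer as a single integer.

Executing turtle program step by step:
Start: pos=(8,1), heading=315, pen down
BK 9.6: (8,1) -> (1.212,7.788) [heading=315, draw]
FD 1.2: (1.212,7.788) -> (2.06,6.94) [heading=315, draw]
FD 14.7: (2.06,6.94) -> (12.455,-3.455) [heading=315, draw]
REPEAT 2 [
  -- iteration 1/2 --
  RT 90: heading 315 -> 225
  PU: pen up
  REPEAT 2 [
    -- iteration 1/2 --
    FD 12.3: (12.455,-3.455) -> (3.757,-12.152) [heading=225, move]
    PD: pen down
    -- iteration 2/2 --
    FD 12.3: (3.757,-12.152) -> (-4.94,-20.85) [heading=225, draw]
    PD: pen down
  ]
  -- iteration 2/2 --
  RT 90: heading 225 -> 135
  PU: pen up
  REPEAT 2 [
    -- iteration 1/2 --
    FD 12.3: (-4.94,-20.85) -> (-13.637,-12.152) [heading=135, move]
    PD: pen down
    -- iteration 2/2 --
    FD 12.3: (-13.637,-12.152) -> (-22.335,-3.455) [heading=135, draw]
    PD: pen down
  ]
]
FD 8: (-22.335,-3.455) -> (-27.992,2.202) [heading=135, draw]
LT 180: heading 135 -> 315
FD 7.2: (-27.992,2.202) -> (-22.901,-2.889) [heading=315, draw]
Final: pos=(-22.901,-2.889), heading=315, 7 segment(s) drawn
Segments drawn: 7

Answer: 7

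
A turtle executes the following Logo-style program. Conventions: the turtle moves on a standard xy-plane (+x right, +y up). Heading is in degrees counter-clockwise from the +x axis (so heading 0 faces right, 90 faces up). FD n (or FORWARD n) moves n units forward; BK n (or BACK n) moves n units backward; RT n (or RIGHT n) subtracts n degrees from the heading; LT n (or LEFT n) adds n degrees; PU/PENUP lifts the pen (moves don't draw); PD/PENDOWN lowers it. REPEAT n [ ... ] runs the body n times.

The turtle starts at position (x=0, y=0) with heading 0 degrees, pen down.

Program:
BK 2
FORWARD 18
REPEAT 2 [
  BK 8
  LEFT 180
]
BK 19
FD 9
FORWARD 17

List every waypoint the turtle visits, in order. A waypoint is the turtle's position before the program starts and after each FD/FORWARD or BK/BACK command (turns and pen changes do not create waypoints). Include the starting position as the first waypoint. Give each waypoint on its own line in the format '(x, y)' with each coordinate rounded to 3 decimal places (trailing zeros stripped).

Executing turtle program step by step:
Start: pos=(0,0), heading=0, pen down
BK 2: (0,0) -> (-2,0) [heading=0, draw]
FD 18: (-2,0) -> (16,0) [heading=0, draw]
REPEAT 2 [
  -- iteration 1/2 --
  BK 8: (16,0) -> (8,0) [heading=0, draw]
  LT 180: heading 0 -> 180
  -- iteration 2/2 --
  BK 8: (8,0) -> (16,0) [heading=180, draw]
  LT 180: heading 180 -> 0
]
BK 19: (16,0) -> (-3,0) [heading=0, draw]
FD 9: (-3,0) -> (6,0) [heading=0, draw]
FD 17: (6,0) -> (23,0) [heading=0, draw]
Final: pos=(23,0), heading=0, 7 segment(s) drawn
Waypoints (8 total):
(0, 0)
(-2, 0)
(16, 0)
(8, 0)
(16, 0)
(-3, 0)
(6, 0)
(23, 0)

Answer: (0, 0)
(-2, 0)
(16, 0)
(8, 0)
(16, 0)
(-3, 0)
(6, 0)
(23, 0)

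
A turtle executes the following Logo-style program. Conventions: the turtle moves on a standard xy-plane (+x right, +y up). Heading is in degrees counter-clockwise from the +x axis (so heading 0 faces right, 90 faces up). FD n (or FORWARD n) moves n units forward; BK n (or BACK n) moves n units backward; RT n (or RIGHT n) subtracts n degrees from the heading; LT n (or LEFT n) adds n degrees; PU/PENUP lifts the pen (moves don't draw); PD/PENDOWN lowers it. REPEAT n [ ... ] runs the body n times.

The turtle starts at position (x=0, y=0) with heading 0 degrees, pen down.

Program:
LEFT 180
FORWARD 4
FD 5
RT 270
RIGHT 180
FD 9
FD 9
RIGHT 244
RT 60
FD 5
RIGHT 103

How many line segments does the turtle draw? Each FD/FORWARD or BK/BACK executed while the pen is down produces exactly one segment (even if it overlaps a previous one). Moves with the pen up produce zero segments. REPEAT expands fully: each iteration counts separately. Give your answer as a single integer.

Executing turtle program step by step:
Start: pos=(0,0), heading=0, pen down
LT 180: heading 0 -> 180
FD 4: (0,0) -> (-4,0) [heading=180, draw]
FD 5: (-4,0) -> (-9,0) [heading=180, draw]
RT 270: heading 180 -> 270
RT 180: heading 270 -> 90
FD 9: (-9,0) -> (-9,9) [heading=90, draw]
FD 9: (-9,9) -> (-9,18) [heading=90, draw]
RT 244: heading 90 -> 206
RT 60: heading 206 -> 146
FD 5: (-9,18) -> (-13.145,20.796) [heading=146, draw]
RT 103: heading 146 -> 43
Final: pos=(-13.145,20.796), heading=43, 5 segment(s) drawn
Segments drawn: 5

Answer: 5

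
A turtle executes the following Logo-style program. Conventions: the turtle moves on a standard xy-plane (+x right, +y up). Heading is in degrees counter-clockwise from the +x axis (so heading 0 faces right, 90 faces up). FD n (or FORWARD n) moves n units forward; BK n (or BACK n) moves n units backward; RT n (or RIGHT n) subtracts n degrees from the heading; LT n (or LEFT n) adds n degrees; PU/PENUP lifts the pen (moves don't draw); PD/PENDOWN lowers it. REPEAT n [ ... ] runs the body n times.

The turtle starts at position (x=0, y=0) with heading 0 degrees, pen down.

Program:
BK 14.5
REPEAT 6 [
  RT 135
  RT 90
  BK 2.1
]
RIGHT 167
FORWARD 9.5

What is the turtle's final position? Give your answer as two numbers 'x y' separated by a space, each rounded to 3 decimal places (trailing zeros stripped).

Answer: -11.748 -10.741

Derivation:
Executing turtle program step by step:
Start: pos=(0,0), heading=0, pen down
BK 14.5: (0,0) -> (-14.5,0) [heading=0, draw]
REPEAT 6 [
  -- iteration 1/6 --
  RT 135: heading 0 -> 225
  RT 90: heading 225 -> 135
  BK 2.1: (-14.5,0) -> (-13.015,-1.485) [heading=135, draw]
  -- iteration 2/6 --
  RT 135: heading 135 -> 0
  RT 90: heading 0 -> 270
  BK 2.1: (-13.015,-1.485) -> (-13.015,0.615) [heading=270, draw]
  -- iteration 3/6 --
  RT 135: heading 270 -> 135
  RT 90: heading 135 -> 45
  BK 2.1: (-13.015,0.615) -> (-14.5,-0.87) [heading=45, draw]
  -- iteration 4/6 --
  RT 135: heading 45 -> 270
  RT 90: heading 270 -> 180
  BK 2.1: (-14.5,-0.87) -> (-12.4,-0.87) [heading=180, draw]
  -- iteration 5/6 --
  RT 135: heading 180 -> 45
  RT 90: heading 45 -> 315
  BK 2.1: (-12.4,-0.87) -> (-13.885,0.615) [heading=315, draw]
  -- iteration 6/6 --
  RT 135: heading 315 -> 180
  RT 90: heading 180 -> 90
  BK 2.1: (-13.885,0.615) -> (-13.885,-1.485) [heading=90, draw]
]
RT 167: heading 90 -> 283
FD 9.5: (-13.885,-1.485) -> (-11.748,-10.741) [heading=283, draw]
Final: pos=(-11.748,-10.741), heading=283, 8 segment(s) drawn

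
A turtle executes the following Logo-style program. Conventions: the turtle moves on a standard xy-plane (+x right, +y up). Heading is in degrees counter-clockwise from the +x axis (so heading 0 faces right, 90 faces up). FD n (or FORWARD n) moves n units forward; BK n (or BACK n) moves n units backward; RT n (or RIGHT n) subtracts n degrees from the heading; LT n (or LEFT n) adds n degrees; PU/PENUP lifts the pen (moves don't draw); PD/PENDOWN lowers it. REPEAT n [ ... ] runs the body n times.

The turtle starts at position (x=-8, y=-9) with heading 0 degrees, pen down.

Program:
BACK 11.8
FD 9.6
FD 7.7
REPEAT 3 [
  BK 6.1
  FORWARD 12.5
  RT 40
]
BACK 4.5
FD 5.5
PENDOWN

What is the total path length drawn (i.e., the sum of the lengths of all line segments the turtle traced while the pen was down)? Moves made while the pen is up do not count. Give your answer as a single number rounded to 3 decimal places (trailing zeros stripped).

Executing turtle program step by step:
Start: pos=(-8,-9), heading=0, pen down
BK 11.8: (-8,-9) -> (-19.8,-9) [heading=0, draw]
FD 9.6: (-19.8,-9) -> (-10.2,-9) [heading=0, draw]
FD 7.7: (-10.2,-9) -> (-2.5,-9) [heading=0, draw]
REPEAT 3 [
  -- iteration 1/3 --
  BK 6.1: (-2.5,-9) -> (-8.6,-9) [heading=0, draw]
  FD 12.5: (-8.6,-9) -> (3.9,-9) [heading=0, draw]
  RT 40: heading 0 -> 320
  -- iteration 2/3 --
  BK 6.1: (3.9,-9) -> (-0.773,-5.079) [heading=320, draw]
  FD 12.5: (-0.773,-5.079) -> (8.803,-13.114) [heading=320, draw]
  RT 40: heading 320 -> 280
  -- iteration 3/3 --
  BK 6.1: (8.803,-13.114) -> (7.743,-7.107) [heading=280, draw]
  FD 12.5: (7.743,-7.107) -> (9.914,-19.417) [heading=280, draw]
  RT 40: heading 280 -> 240
]
BK 4.5: (9.914,-19.417) -> (12.164,-15.519) [heading=240, draw]
FD 5.5: (12.164,-15.519) -> (9.414,-20.283) [heading=240, draw]
PD: pen down
Final: pos=(9.414,-20.283), heading=240, 11 segment(s) drawn

Segment lengths:
  seg 1: (-8,-9) -> (-19.8,-9), length = 11.8
  seg 2: (-19.8,-9) -> (-10.2,-9), length = 9.6
  seg 3: (-10.2,-9) -> (-2.5,-9), length = 7.7
  seg 4: (-2.5,-9) -> (-8.6,-9), length = 6.1
  seg 5: (-8.6,-9) -> (3.9,-9), length = 12.5
  seg 6: (3.9,-9) -> (-0.773,-5.079), length = 6.1
  seg 7: (-0.773,-5.079) -> (8.803,-13.114), length = 12.5
  seg 8: (8.803,-13.114) -> (7.743,-7.107), length = 6.1
  seg 9: (7.743,-7.107) -> (9.914,-19.417), length = 12.5
  seg 10: (9.914,-19.417) -> (12.164,-15.519), length = 4.5
  seg 11: (12.164,-15.519) -> (9.414,-20.283), length = 5.5
Total = 94.9

Answer: 94.9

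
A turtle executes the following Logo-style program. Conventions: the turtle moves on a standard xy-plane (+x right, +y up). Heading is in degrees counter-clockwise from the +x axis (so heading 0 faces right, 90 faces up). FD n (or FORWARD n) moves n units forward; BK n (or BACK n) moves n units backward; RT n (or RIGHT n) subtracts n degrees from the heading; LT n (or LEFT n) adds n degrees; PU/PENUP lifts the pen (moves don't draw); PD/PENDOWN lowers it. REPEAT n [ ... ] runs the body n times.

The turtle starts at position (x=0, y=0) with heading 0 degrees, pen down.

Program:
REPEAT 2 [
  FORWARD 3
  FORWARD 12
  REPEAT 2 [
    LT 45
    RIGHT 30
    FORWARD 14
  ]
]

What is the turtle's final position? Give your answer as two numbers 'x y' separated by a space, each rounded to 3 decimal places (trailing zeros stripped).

Executing turtle program step by step:
Start: pos=(0,0), heading=0, pen down
REPEAT 2 [
  -- iteration 1/2 --
  FD 3: (0,0) -> (3,0) [heading=0, draw]
  FD 12: (3,0) -> (15,0) [heading=0, draw]
  REPEAT 2 [
    -- iteration 1/2 --
    LT 45: heading 0 -> 45
    RT 30: heading 45 -> 15
    FD 14: (15,0) -> (28.523,3.623) [heading=15, draw]
    -- iteration 2/2 --
    LT 45: heading 15 -> 60
    RT 30: heading 60 -> 30
    FD 14: (28.523,3.623) -> (40.647,10.623) [heading=30, draw]
  ]
  -- iteration 2/2 --
  FD 3: (40.647,10.623) -> (43.245,12.123) [heading=30, draw]
  FD 12: (43.245,12.123) -> (53.638,18.123) [heading=30, draw]
  REPEAT 2 [
    -- iteration 1/2 --
    LT 45: heading 30 -> 75
    RT 30: heading 75 -> 45
    FD 14: (53.638,18.123) -> (63.537,28.023) [heading=45, draw]
    -- iteration 2/2 --
    LT 45: heading 45 -> 90
    RT 30: heading 90 -> 60
    FD 14: (63.537,28.023) -> (70.537,40.147) [heading=60, draw]
  ]
]
Final: pos=(70.537,40.147), heading=60, 8 segment(s) drawn

Answer: 70.537 40.147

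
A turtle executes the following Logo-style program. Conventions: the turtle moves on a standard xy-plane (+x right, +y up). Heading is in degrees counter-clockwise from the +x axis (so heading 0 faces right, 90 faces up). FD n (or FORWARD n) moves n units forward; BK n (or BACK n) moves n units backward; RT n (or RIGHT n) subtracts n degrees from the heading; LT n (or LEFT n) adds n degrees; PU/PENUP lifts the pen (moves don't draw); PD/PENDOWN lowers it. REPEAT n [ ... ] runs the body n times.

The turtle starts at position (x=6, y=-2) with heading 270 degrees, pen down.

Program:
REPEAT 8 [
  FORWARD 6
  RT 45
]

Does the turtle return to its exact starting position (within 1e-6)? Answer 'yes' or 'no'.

Executing turtle program step by step:
Start: pos=(6,-2), heading=270, pen down
REPEAT 8 [
  -- iteration 1/8 --
  FD 6: (6,-2) -> (6,-8) [heading=270, draw]
  RT 45: heading 270 -> 225
  -- iteration 2/8 --
  FD 6: (6,-8) -> (1.757,-12.243) [heading=225, draw]
  RT 45: heading 225 -> 180
  -- iteration 3/8 --
  FD 6: (1.757,-12.243) -> (-4.243,-12.243) [heading=180, draw]
  RT 45: heading 180 -> 135
  -- iteration 4/8 --
  FD 6: (-4.243,-12.243) -> (-8.485,-8) [heading=135, draw]
  RT 45: heading 135 -> 90
  -- iteration 5/8 --
  FD 6: (-8.485,-8) -> (-8.485,-2) [heading=90, draw]
  RT 45: heading 90 -> 45
  -- iteration 6/8 --
  FD 6: (-8.485,-2) -> (-4.243,2.243) [heading=45, draw]
  RT 45: heading 45 -> 0
  -- iteration 7/8 --
  FD 6: (-4.243,2.243) -> (1.757,2.243) [heading=0, draw]
  RT 45: heading 0 -> 315
  -- iteration 8/8 --
  FD 6: (1.757,2.243) -> (6,-2) [heading=315, draw]
  RT 45: heading 315 -> 270
]
Final: pos=(6,-2), heading=270, 8 segment(s) drawn

Start position: (6, -2)
Final position: (6, -2)
Distance = 0; < 1e-6 -> CLOSED

Answer: yes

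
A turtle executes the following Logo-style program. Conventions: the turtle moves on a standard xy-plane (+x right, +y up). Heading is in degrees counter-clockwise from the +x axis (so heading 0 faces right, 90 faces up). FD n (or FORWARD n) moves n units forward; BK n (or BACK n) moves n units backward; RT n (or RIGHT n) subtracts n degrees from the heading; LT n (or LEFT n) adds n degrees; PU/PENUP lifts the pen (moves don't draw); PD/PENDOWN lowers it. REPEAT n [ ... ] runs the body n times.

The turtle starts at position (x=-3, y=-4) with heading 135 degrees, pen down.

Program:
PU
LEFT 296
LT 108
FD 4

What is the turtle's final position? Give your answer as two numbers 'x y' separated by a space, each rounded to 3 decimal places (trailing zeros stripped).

Answer: -6.999 -3.93

Derivation:
Executing turtle program step by step:
Start: pos=(-3,-4), heading=135, pen down
PU: pen up
LT 296: heading 135 -> 71
LT 108: heading 71 -> 179
FD 4: (-3,-4) -> (-6.999,-3.93) [heading=179, move]
Final: pos=(-6.999,-3.93), heading=179, 0 segment(s) drawn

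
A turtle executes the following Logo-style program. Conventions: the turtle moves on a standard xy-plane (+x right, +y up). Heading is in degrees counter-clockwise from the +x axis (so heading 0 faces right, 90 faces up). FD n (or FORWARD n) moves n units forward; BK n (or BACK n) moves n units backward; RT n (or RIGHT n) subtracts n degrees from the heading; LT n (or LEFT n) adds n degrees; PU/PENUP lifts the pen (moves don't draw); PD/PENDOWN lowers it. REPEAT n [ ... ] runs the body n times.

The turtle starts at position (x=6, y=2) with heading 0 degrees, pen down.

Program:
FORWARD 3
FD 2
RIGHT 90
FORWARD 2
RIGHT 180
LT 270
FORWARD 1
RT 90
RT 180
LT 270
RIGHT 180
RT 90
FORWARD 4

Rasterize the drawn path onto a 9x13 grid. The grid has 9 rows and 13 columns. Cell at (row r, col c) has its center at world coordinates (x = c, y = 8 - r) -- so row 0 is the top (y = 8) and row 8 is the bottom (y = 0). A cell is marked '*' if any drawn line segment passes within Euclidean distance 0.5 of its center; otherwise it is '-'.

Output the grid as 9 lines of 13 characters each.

Answer: -------------
-------------
-------------
-------------
------------*
------------*
------*******
-----------**
-----------**

Derivation:
Segment 0: (6,2) -> (9,2)
Segment 1: (9,2) -> (11,2)
Segment 2: (11,2) -> (11,0)
Segment 3: (11,0) -> (12,0)
Segment 4: (12,0) -> (12,4)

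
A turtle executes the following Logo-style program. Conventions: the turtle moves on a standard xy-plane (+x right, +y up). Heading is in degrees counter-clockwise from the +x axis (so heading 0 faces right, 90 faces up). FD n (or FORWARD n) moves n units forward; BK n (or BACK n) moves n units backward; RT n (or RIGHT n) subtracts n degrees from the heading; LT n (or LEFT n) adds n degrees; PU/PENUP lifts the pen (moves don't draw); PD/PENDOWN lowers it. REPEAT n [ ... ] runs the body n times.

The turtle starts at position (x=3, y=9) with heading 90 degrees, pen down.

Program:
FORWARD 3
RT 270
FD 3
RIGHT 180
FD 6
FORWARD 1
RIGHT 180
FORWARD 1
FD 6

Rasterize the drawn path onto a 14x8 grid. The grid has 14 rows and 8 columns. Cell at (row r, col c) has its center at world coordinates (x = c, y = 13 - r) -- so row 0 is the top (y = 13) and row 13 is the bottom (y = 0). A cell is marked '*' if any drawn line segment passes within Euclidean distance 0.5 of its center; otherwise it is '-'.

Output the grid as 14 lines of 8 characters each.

Answer: --------
********
---*----
---*----
---*----
--------
--------
--------
--------
--------
--------
--------
--------
--------

Derivation:
Segment 0: (3,9) -> (3,12)
Segment 1: (3,12) -> (0,12)
Segment 2: (0,12) -> (6,12)
Segment 3: (6,12) -> (7,12)
Segment 4: (7,12) -> (6,12)
Segment 5: (6,12) -> (0,12)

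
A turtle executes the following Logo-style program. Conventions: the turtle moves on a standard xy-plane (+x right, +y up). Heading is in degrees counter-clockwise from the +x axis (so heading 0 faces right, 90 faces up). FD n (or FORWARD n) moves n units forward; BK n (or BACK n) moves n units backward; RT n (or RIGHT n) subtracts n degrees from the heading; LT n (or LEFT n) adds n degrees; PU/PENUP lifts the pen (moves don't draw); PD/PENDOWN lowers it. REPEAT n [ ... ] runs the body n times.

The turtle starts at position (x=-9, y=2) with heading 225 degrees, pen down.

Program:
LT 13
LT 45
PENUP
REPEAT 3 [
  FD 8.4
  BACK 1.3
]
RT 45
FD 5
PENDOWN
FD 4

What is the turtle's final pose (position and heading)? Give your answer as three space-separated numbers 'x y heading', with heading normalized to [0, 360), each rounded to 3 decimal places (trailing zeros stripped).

Answer: -8.978 -26.387 238

Derivation:
Executing turtle program step by step:
Start: pos=(-9,2), heading=225, pen down
LT 13: heading 225 -> 238
LT 45: heading 238 -> 283
PU: pen up
REPEAT 3 [
  -- iteration 1/3 --
  FD 8.4: (-9,2) -> (-7.11,-6.185) [heading=283, move]
  BK 1.3: (-7.11,-6.185) -> (-7.403,-4.918) [heading=283, move]
  -- iteration 2/3 --
  FD 8.4: (-7.403,-4.918) -> (-5.513,-13.103) [heading=283, move]
  BK 1.3: (-5.513,-13.103) -> (-5.806,-11.836) [heading=283, move]
  -- iteration 3/3 --
  FD 8.4: (-5.806,-11.836) -> (-3.916,-20.021) [heading=283, move]
  BK 1.3: (-3.916,-20.021) -> (-4.209,-18.754) [heading=283, move]
]
RT 45: heading 283 -> 238
FD 5: (-4.209,-18.754) -> (-6.858,-22.994) [heading=238, move]
PD: pen down
FD 4: (-6.858,-22.994) -> (-8.978,-26.387) [heading=238, draw]
Final: pos=(-8.978,-26.387), heading=238, 1 segment(s) drawn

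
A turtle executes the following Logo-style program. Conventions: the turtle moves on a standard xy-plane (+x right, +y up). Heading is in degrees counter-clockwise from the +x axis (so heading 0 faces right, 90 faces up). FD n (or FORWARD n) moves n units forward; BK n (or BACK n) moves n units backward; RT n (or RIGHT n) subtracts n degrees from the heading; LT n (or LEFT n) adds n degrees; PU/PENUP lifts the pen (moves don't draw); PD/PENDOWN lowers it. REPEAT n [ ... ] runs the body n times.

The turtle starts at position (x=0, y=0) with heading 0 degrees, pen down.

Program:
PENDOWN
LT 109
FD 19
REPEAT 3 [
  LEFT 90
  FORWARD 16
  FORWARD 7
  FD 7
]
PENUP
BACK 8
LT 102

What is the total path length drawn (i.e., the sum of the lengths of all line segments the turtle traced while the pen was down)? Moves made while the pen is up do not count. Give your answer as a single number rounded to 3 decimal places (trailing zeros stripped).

Executing turtle program step by step:
Start: pos=(0,0), heading=0, pen down
PD: pen down
LT 109: heading 0 -> 109
FD 19: (0,0) -> (-6.186,17.965) [heading=109, draw]
REPEAT 3 [
  -- iteration 1/3 --
  LT 90: heading 109 -> 199
  FD 16: (-6.186,17.965) -> (-21.314,12.756) [heading=199, draw]
  FD 7: (-21.314,12.756) -> (-27.933,10.477) [heading=199, draw]
  FD 7: (-27.933,10.477) -> (-34.551,8.198) [heading=199, draw]
  -- iteration 2/3 --
  LT 90: heading 199 -> 289
  FD 16: (-34.551,8.198) -> (-29.342,-6.93) [heading=289, draw]
  FD 7: (-29.342,-6.93) -> (-27.063,-13.549) [heading=289, draw]
  FD 7: (-27.063,-13.549) -> (-24.784,-20.168) [heading=289, draw]
  -- iteration 3/3 --
  LT 90: heading 289 -> 19
  FD 16: (-24.784,-20.168) -> (-9.656,-14.959) [heading=19, draw]
  FD 7: (-9.656,-14.959) -> (-3.037,-12.68) [heading=19, draw]
  FD 7: (-3.037,-12.68) -> (3.581,-10.401) [heading=19, draw]
]
PU: pen up
BK 8: (3.581,-10.401) -> (-3.983,-13.005) [heading=19, move]
LT 102: heading 19 -> 121
Final: pos=(-3.983,-13.005), heading=121, 10 segment(s) drawn

Segment lengths:
  seg 1: (0,0) -> (-6.186,17.965), length = 19
  seg 2: (-6.186,17.965) -> (-21.314,12.756), length = 16
  seg 3: (-21.314,12.756) -> (-27.933,10.477), length = 7
  seg 4: (-27.933,10.477) -> (-34.551,8.198), length = 7
  seg 5: (-34.551,8.198) -> (-29.342,-6.93), length = 16
  seg 6: (-29.342,-6.93) -> (-27.063,-13.549), length = 7
  seg 7: (-27.063,-13.549) -> (-24.784,-20.168), length = 7
  seg 8: (-24.784,-20.168) -> (-9.656,-14.959), length = 16
  seg 9: (-9.656,-14.959) -> (-3.037,-12.68), length = 7
  seg 10: (-3.037,-12.68) -> (3.581,-10.401), length = 7
Total = 109

Answer: 109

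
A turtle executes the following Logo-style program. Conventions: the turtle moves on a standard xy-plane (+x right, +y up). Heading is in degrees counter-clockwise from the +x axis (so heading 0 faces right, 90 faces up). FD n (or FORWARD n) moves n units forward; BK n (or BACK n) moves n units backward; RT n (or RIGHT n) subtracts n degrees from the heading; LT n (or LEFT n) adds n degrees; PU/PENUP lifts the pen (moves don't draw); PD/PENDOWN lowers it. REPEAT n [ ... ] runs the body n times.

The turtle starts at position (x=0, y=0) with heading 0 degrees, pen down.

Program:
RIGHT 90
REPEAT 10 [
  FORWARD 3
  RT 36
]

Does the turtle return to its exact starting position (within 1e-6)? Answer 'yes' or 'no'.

Executing turtle program step by step:
Start: pos=(0,0), heading=0, pen down
RT 90: heading 0 -> 270
REPEAT 10 [
  -- iteration 1/10 --
  FD 3: (0,0) -> (0,-3) [heading=270, draw]
  RT 36: heading 270 -> 234
  -- iteration 2/10 --
  FD 3: (0,-3) -> (-1.763,-5.427) [heading=234, draw]
  RT 36: heading 234 -> 198
  -- iteration 3/10 --
  FD 3: (-1.763,-5.427) -> (-4.617,-6.354) [heading=198, draw]
  RT 36: heading 198 -> 162
  -- iteration 4/10 --
  FD 3: (-4.617,-6.354) -> (-7.47,-5.427) [heading=162, draw]
  RT 36: heading 162 -> 126
  -- iteration 5/10 --
  FD 3: (-7.47,-5.427) -> (-9.233,-3) [heading=126, draw]
  RT 36: heading 126 -> 90
  -- iteration 6/10 --
  FD 3: (-9.233,-3) -> (-9.233,0) [heading=90, draw]
  RT 36: heading 90 -> 54
  -- iteration 7/10 --
  FD 3: (-9.233,0) -> (-7.47,2.427) [heading=54, draw]
  RT 36: heading 54 -> 18
  -- iteration 8/10 --
  FD 3: (-7.47,2.427) -> (-4.617,3.354) [heading=18, draw]
  RT 36: heading 18 -> 342
  -- iteration 9/10 --
  FD 3: (-4.617,3.354) -> (-1.763,2.427) [heading=342, draw]
  RT 36: heading 342 -> 306
  -- iteration 10/10 --
  FD 3: (-1.763,2.427) -> (0,0) [heading=306, draw]
  RT 36: heading 306 -> 270
]
Final: pos=(0,0), heading=270, 10 segment(s) drawn

Start position: (0, 0)
Final position: (0, 0)
Distance = 0; < 1e-6 -> CLOSED

Answer: yes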